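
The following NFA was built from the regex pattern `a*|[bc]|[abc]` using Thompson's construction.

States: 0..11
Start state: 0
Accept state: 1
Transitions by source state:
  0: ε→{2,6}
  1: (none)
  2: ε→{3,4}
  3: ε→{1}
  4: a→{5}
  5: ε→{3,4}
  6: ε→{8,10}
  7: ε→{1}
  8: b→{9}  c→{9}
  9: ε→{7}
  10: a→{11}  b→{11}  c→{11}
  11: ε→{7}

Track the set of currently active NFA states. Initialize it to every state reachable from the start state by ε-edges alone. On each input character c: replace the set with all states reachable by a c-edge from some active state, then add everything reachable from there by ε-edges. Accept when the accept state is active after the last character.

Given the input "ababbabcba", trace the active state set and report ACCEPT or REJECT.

Answer: REJECT

Trace:
S₀ = ε-closure({0}) = {0,1,2,3,4,6,8,10}
'a' @ 1: {1,3,4,5,7,11}  ✓accept
'b' @ 2: {}  — dead — no transitions
rest 'abbabcba' ignored (set empty)
end set {} — state 1 not in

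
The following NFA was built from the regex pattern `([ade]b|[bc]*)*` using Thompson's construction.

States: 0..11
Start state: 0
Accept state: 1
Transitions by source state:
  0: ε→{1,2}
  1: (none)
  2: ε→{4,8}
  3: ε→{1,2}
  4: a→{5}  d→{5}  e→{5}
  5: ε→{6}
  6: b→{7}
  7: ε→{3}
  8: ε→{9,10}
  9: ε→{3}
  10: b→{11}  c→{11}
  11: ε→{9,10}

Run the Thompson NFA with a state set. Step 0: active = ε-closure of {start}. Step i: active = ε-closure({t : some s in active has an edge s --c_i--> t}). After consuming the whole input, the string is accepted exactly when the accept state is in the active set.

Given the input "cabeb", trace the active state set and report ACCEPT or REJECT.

S₀ = ε-closure({0}) = {0,1,2,3,4,8,9,10}
'c' @ 1: {1,2,3,4,8,9,10,11}  ✓accept
'a' @ 2: {5,6}
'b' @ 3: {1,2,3,4,7,8,9,10}  ✓accept
'e' @ 4: {5,6}
'b' @ 5: {1,2,3,4,7,8,9,10}  ✓accept
after full input: {1,2,3,4,7,8,9,10}  (accept=1 in)

Answer: ACCEPT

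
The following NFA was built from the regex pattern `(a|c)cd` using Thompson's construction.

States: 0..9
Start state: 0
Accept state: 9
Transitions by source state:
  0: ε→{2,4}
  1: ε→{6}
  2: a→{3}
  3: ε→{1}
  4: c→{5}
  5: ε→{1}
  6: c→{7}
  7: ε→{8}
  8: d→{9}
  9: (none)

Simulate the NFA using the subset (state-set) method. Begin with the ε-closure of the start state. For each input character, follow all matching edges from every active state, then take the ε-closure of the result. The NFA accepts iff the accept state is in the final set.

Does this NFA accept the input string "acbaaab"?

Answer: REJECT

Derivation:
S₀ = ε-closure({0}) = {0,2,4}
'a' @ 1: {1,3,6}
'c' @ 2: {7,8}
'b' @ 3: {}  — state set empty
rest 'aaab' ignored (set empty)
end set {} — state 9 not in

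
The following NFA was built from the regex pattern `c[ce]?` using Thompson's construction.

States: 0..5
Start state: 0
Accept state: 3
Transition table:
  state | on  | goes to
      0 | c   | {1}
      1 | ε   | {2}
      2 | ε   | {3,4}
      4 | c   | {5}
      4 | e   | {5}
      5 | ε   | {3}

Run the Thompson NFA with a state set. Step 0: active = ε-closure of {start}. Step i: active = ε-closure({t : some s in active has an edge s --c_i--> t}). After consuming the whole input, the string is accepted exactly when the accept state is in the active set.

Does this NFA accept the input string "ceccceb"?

Answer: REJECT

Trace:
initial (ε-close {0}): {0}
'c' @ 1: {1,2,3,4}  ✓accept
'e' @ 2: {3,5}  ✓accept
'c' @ 3: {}  — state set empty
rest 'cceb' ignored (set empty)
final: {}; accept 3 not in set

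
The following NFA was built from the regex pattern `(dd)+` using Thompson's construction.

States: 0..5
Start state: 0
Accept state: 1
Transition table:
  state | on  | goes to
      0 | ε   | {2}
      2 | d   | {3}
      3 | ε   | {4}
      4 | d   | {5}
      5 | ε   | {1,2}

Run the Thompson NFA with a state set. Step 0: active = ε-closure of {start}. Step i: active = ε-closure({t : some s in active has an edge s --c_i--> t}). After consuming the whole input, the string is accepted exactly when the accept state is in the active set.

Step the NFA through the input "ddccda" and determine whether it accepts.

Answer: REJECT

Trace:
S₀ = ε-closure({0}) = {0,2}
'd' @ 1: {3,4}
'd' @ 2: {1,2,5}  ✓accept
'c' @ 3: {}  — no active states
rest 'cda' ignored (set empty)
final: {}; accept 1 not in set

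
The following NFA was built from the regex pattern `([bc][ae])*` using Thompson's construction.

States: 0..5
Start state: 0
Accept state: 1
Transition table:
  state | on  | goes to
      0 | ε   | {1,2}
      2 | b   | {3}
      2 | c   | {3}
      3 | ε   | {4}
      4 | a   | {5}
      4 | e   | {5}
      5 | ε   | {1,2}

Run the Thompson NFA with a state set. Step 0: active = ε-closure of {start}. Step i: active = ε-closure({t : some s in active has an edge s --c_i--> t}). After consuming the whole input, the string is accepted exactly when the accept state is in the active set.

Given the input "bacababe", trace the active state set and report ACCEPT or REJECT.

initial (ε-close {0}): {0,1,2}
'b' @ 1: {3,4}
'a' @ 2: {1,2,5}  [accepting]
'c' @ 3: {3,4}
'a' @ 4: {1,2,5}  [accepting]
'b' @ 5: {3,4}
'a' @ 6: {1,2,5}  [accepting]
'b' @ 7: {3,4}
'e' @ 8: {1,2,5}  [accepting]
after full input: {1,2,5}  (accept=1 in)

Answer: ACCEPT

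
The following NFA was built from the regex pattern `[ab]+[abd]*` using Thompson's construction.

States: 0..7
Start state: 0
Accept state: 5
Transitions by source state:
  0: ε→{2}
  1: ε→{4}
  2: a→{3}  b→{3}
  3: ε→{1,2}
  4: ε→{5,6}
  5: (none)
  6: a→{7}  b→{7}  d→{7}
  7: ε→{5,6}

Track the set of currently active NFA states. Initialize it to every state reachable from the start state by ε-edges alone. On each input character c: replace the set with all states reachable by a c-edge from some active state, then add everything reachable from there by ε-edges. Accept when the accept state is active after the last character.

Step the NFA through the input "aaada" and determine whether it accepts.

S₀ = ε-closure({0}) = {0,2}
'a' @ 1: {1,2,3,4,5,6}  [accepting]
'a' @ 2: {1,2,3,4,5,6,7}  [accepting]
'a' @ 3: {1,2,3,4,5,6,7}  [accepting]
'd' @ 4: {5,6,7}  [accepting]
'a' @ 5: {5,6,7}  [accepting]
after full input: {5,6,7}  (accept=5 in)

Answer: ACCEPT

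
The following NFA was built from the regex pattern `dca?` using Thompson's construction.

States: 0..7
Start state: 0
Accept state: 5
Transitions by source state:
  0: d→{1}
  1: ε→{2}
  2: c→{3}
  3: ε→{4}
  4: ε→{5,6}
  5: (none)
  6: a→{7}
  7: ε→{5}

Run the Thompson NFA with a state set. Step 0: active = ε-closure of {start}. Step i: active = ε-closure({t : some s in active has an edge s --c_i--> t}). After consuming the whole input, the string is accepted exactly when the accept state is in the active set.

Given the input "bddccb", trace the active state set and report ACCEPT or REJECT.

Answer: REJECT

Steps:
initial (ε-close {0}): {0}
'b' @ 1: {}  — no active states
rest 'ddccb' ignored (set empty)
after full input: {}  (accept=5 not in)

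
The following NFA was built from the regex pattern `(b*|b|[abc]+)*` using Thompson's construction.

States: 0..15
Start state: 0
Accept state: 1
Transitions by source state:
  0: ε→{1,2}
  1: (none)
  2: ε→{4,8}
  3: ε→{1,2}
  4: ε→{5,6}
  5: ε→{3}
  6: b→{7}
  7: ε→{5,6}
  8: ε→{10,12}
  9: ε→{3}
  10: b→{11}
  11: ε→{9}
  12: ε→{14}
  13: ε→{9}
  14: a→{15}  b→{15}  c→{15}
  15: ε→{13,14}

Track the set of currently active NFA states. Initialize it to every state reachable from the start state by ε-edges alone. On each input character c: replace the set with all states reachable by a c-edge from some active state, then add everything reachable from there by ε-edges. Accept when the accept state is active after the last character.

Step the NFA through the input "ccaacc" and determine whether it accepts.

S₀ = ε-closure({0}) = {0,1,2,3,4,5,6,8,10,12,14}
'c' @ 1: {1,2,3,4,5,6,8,9,10,12,13,14,15}  [accepting]
'c' @ 2: {1,2,3,4,5,6,8,9,10,12,13,14,15}  [accepting]
'a' @ 3: {1,2,3,4,5,6,8,9,10,12,13,14,15}  [accepting]
'a' @ 4: {1,2,3,4,5,6,8,9,10,12,13,14,15}  [accepting]
'c' @ 5: {1,2,3,4,5,6,8,9,10,12,13,14,15}  [accepting]
'c' @ 6: {1,2,3,4,5,6,8,9,10,12,13,14,15}  [accepting]
final: {1,2,3,4,5,6,8,9,10,12,13,14,15}; accept 1 in set

Answer: ACCEPT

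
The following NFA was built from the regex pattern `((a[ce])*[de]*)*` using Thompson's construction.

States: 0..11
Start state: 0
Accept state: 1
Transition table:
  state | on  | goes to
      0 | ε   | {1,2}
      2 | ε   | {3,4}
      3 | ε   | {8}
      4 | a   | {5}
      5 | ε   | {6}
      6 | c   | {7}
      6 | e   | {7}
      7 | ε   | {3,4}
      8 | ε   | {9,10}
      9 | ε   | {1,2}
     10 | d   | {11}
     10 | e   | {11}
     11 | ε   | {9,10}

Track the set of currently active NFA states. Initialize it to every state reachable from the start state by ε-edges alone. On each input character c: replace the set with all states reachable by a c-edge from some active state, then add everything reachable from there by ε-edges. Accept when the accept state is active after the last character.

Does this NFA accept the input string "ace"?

Answer: ACCEPT

Trace:
S₀ = ε-closure({0}) = {0,1,2,3,4,8,9,10}
'a' @ 1: {5,6}
'c' @ 2: {1,2,3,4,7,8,9,10}  [accepting]
'e' @ 3: {1,2,3,4,8,9,10,11}  [accepting]
after full input: {1,2,3,4,8,9,10,11}  (accept=1 in)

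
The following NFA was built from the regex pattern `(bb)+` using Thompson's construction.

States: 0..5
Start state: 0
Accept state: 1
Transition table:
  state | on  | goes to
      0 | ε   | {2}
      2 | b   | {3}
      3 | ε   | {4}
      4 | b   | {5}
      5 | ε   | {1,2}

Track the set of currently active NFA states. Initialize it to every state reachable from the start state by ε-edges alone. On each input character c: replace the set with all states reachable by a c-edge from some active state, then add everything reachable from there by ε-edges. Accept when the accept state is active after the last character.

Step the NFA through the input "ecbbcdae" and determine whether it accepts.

Answer: REJECT

Steps:
start: ε-closure({0}) = {0,2}
'e' @ 1: {}  — state set empty
rest 'cbbcdae' ignored (set empty)
end set {} — state 1 not in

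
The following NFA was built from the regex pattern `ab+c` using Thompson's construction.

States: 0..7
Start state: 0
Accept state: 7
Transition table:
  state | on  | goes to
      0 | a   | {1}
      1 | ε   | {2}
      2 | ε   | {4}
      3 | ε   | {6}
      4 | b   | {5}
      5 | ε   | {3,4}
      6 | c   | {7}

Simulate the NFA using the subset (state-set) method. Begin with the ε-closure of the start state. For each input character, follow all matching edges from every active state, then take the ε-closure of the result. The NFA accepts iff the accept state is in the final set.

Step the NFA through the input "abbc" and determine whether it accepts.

initial (ε-close {0}): {0}
'a' @ 1: {1,2,4}
'b' @ 2: {3,4,5,6}
'b' @ 3: {3,4,5,6}
'c' @ 4: {7}  [accepting]
after full input: {7}  (accept=7 in)

Answer: ACCEPT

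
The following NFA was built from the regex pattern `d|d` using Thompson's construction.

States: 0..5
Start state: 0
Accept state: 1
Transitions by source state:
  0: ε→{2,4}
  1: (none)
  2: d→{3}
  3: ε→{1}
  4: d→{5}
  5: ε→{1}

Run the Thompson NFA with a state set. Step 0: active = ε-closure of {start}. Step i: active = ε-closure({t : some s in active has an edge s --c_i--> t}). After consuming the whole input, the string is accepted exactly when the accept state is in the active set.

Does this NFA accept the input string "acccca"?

Answer: REJECT

Trace:
S₀ = ε-closure({0}) = {0,2,4}
'a' @ 1: {}  — no active states
rest 'cccca' ignored (set empty)
after full input: {}  (accept=1 not in)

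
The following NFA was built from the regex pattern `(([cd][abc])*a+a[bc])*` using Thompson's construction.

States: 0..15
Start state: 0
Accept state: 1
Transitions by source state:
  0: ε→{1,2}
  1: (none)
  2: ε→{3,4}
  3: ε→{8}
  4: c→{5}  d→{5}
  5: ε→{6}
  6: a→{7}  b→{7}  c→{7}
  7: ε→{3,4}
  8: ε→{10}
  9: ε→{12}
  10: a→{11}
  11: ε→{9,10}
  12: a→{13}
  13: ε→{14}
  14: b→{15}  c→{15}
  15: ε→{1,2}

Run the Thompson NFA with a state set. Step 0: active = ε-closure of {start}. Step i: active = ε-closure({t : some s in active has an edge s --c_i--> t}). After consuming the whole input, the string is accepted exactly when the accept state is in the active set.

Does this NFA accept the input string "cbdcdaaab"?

start: ε-closure({0}) = {0,1,2,3,4,8,10}
'c' @ 1: {5,6}
'b' @ 2: {3,4,7,8,10}
'd' @ 3: {5,6}
'c' @ 4: {3,4,7,8,10}
'd' @ 5: {5,6}
'a' @ 6: {3,4,7,8,10}
'a' @ 7: {9,10,11,12}
'a' @ 8: {9,10,11,12,13,14}
'b' @ 9: {1,2,3,4,8,10,15}  [accepting]
end set {1,2,3,4,8,10,15} — state 1 in

Answer: ACCEPT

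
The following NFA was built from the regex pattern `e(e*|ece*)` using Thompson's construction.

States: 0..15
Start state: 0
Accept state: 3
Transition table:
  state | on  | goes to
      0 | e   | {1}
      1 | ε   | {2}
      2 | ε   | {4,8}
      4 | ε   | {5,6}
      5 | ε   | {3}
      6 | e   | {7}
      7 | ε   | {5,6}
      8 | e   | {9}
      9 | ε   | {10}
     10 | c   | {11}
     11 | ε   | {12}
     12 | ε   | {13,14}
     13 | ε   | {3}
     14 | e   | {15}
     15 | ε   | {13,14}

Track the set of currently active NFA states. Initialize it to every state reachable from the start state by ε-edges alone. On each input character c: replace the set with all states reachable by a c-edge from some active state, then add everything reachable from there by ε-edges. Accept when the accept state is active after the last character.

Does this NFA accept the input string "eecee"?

S₀ = ε-closure({0}) = {0}
'e' @ 1: {1,2,3,4,5,6,8}  ✓accept
'e' @ 2: {3,5,6,7,9,10}  ✓accept
'c' @ 3: {3,11,12,13,14}  ✓accept
'e' @ 4: {3,13,14,15}  ✓accept
'e' @ 5: {3,13,14,15}  ✓accept
after full input: {3,13,14,15}  (accept=3 in)

Answer: ACCEPT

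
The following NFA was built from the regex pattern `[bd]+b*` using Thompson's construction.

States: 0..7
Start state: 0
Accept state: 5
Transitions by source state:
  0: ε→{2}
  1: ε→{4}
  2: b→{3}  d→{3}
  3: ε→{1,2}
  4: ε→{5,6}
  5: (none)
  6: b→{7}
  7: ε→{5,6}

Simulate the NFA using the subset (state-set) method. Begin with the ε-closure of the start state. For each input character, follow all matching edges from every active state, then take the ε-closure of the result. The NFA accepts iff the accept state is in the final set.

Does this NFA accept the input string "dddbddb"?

Answer: ACCEPT

Trace:
S₀ = ε-closure({0}) = {0,2}
'd' @ 1: {1,2,3,4,5,6}  ✓accept
'd' @ 2: {1,2,3,4,5,6}  ✓accept
'd' @ 3: {1,2,3,4,5,6}  ✓accept
'b' @ 4: {1,2,3,4,5,6,7}  ✓accept
'd' @ 5: {1,2,3,4,5,6}  ✓accept
'd' @ 6: {1,2,3,4,5,6}  ✓accept
'b' @ 7: {1,2,3,4,5,6,7}  ✓accept
end set {1,2,3,4,5,6,7} — state 5 in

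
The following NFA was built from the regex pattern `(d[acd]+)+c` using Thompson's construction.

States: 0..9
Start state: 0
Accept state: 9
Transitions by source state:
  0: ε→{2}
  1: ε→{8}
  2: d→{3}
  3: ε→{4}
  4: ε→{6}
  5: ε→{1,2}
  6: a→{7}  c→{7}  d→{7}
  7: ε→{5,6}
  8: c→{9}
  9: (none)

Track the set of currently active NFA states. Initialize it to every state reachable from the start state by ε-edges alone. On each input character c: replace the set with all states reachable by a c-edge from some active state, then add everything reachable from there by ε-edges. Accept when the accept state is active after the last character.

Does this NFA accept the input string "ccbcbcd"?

initial (ε-close {0}): {0,2}
'c' @ 1: {}  — no active states
rest 'cbcbcd' ignored (set empty)
end set {} — state 9 not in

Answer: REJECT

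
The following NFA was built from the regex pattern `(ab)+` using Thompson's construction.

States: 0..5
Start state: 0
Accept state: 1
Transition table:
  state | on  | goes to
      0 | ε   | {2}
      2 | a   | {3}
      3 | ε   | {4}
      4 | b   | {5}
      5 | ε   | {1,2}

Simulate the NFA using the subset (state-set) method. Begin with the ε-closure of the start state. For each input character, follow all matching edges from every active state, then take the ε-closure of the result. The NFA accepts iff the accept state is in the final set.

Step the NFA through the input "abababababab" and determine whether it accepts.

start: ε-closure({0}) = {0,2}
'a' @ 1: {3,4}
'b' @ 2: {1,2,5}  ✓accept
'a' @ 3: {3,4}
'b' @ 4: {1,2,5}  ✓accept
'a' @ 5: {3,4}
'b' @ 6: {1,2,5}  ✓accept
'a' @ 7: {3,4}
'b' @ 8: {1,2,5}  ✓accept
'a' @ 9: {3,4}
'b' @ 10: {1,2,5}  ✓accept
'a' @ 11: {3,4}
'b' @ 12: {1,2,5}  ✓accept
final: {1,2,5}; accept 1 in set

Answer: ACCEPT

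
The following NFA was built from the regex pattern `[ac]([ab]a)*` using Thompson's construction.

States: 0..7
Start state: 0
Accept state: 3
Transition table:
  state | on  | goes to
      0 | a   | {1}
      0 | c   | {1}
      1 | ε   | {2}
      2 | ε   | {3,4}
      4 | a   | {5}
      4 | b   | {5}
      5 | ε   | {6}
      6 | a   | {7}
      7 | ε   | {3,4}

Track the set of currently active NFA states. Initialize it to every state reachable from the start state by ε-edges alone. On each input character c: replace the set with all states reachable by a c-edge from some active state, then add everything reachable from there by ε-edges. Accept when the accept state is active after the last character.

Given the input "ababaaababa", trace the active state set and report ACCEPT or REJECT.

S₀ = ε-closure({0}) = {0}
'a' @ 1: {1,2,3,4}  ✓accept
'b' @ 2: {5,6}
'a' @ 3: {3,4,7}  ✓accept
'b' @ 4: {5,6}
'a' @ 5: {3,4,7}  ✓accept
'a' @ 6: {5,6}
'a' @ 7: {3,4,7}  ✓accept
'b' @ 8: {5,6}
'a' @ 9: {3,4,7}  ✓accept
'b' @ 10: {5,6}
'a' @ 11: {3,4,7}  ✓accept
after full input: {3,4,7}  (accept=3 in)

Answer: ACCEPT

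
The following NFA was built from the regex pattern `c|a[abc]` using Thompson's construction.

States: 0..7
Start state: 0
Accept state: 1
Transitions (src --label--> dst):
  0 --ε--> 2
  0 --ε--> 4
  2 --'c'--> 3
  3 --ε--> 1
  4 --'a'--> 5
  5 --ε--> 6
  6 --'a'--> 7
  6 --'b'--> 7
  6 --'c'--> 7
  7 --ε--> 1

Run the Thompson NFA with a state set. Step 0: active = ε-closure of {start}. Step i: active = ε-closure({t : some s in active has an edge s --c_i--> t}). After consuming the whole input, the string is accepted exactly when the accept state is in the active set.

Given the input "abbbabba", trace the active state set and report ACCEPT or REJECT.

Answer: REJECT

Trace:
initial (ε-close {0}): {0,2,4}
'a' @ 1: {5,6}
'b' @ 2: {1,7}  (accept∈set)
'b' @ 3: {}  — dead — no transitions
rest 'babba' ignored (set empty)
end set {} — state 1 not in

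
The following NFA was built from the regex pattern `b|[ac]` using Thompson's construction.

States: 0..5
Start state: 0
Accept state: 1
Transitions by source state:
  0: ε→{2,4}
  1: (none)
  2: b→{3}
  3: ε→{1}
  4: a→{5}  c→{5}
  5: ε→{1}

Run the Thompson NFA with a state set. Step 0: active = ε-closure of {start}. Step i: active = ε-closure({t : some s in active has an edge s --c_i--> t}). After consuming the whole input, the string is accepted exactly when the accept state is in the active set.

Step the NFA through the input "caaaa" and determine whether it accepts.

Answer: REJECT

Steps:
S₀ = ε-closure({0}) = {0,2,4}
'c' @ 1: {1,5}  (accept∈set)
'a' @ 2: {}  — dead — no transitions
rest 'aaa' ignored (set empty)
end set {} — state 1 not in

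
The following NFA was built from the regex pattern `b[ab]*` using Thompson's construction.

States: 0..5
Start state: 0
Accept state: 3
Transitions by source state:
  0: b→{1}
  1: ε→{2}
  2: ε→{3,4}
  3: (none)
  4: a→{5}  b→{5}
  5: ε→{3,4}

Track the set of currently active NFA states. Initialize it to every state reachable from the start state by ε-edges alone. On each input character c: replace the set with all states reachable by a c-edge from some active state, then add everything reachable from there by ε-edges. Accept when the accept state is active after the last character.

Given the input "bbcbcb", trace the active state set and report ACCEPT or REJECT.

start: ε-closure({0}) = {0}
'b' @ 1: {1,2,3,4}  ✓accept
'b' @ 2: {3,4,5}  ✓accept
'c' @ 3: {}  — state set empty
rest 'bcb' ignored (set empty)
final: {}; accept 3 not in set

Answer: REJECT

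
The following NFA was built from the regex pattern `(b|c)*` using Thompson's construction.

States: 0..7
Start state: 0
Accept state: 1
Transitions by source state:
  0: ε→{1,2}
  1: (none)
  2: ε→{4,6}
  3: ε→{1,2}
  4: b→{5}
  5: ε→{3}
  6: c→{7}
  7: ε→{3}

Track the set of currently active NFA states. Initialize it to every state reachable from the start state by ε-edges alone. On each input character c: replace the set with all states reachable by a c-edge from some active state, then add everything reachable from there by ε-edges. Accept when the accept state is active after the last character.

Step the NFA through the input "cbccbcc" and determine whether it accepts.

S₀ = ε-closure({0}) = {0,1,2,4,6}
'c' @ 1: {1,2,3,4,6,7}  (accept∈set)
'b' @ 2: {1,2,3,4,5,6}  (accept∈set)
'c' @ 3: {1,2,3,4,6,7}  (accept∈set)
'c' @ 4: {1,2,3,4,6,7}  (accept∈set)
'b' @ 5: {1,2,3,4,5,6}  (accept∈set)
'c' @ 6: {1,2,3,4,6,7}  (accept∈set)
'c' @ 7: {1,2,3,4,6,7}  (accept∈set)
end set {1,2,3,4,6,7} — state 1 in

Answer: ACCEPT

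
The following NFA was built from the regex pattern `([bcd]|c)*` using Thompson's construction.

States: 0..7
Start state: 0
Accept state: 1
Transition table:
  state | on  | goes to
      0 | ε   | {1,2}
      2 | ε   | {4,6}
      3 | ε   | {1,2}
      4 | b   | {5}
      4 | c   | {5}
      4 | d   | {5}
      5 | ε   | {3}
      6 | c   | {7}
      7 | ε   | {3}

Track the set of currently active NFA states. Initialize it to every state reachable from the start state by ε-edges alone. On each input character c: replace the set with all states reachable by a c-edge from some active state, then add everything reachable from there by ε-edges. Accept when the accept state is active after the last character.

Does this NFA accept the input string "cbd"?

initial (ε-close {0}): {0,1,2,4,6}
'c' @ 1: {1,2,3,4,5,6,7}  [accepting]
'b' @ 2: {1,2,3,4,5,6}  [accepting]
'd' @ 3: {1,2,3,4,5,6}  [accepting]
final: {1,2,3,4,5,6}; accept 1 in set

Answer: ACCEPT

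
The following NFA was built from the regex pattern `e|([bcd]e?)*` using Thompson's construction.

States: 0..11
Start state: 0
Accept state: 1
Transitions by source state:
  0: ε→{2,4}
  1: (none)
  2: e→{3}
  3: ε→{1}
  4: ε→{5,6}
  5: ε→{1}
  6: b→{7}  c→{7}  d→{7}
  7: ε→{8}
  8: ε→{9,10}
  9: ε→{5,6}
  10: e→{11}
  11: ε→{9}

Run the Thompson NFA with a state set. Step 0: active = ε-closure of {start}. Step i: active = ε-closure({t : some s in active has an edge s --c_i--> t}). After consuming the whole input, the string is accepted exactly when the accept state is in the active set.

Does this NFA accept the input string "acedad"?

Answer: REJECT

Derivation:
start: ε-closure({0}) = {0,1,2,4,5,6}
'a' @ 1: {}  — state set empty
rest 'cedad' ignored (set empty)
final: {}; accept 1 not in set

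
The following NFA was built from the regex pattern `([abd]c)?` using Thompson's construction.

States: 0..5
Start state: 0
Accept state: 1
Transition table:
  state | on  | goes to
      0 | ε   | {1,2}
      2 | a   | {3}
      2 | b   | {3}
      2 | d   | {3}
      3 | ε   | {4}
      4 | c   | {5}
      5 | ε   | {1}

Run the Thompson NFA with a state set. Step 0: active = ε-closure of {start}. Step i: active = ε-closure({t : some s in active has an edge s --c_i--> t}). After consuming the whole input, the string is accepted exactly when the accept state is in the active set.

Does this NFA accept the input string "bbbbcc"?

Answer: REJECT

Derivation:
initial (ε-close {0}): {0,1,2}
'b' @ 1: {3,4}
'b' @ 2: {}  — state set empty
rest 'bbcc' ignored (set empty)
end set {} — state 1 not in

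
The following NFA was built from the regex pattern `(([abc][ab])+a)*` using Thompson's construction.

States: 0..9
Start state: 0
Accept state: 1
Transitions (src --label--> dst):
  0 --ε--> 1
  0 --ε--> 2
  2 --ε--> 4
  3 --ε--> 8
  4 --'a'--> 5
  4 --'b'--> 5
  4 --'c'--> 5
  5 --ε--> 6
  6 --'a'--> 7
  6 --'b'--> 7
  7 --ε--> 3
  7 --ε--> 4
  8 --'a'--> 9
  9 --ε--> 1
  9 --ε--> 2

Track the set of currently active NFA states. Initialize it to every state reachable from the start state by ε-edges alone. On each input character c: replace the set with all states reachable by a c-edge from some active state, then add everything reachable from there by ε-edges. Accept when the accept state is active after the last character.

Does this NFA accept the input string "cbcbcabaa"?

S₀ = ε-closure({0}) = {0,1,2,4}
'c' @ 1: {5,6}
'b' @ 2: {3,4,7,8}
'c' @ 3: {5,6}
'b' @ 4: {3,4,7,8}
'c' @ 5: {5,6}
'a' @ 6: {3,4,7,8}
'b' @ 7: {5,6}
'a' @ 8: {3,4,7,8}
'a' @ 9: {1,2,4,5,6,9}  [accepting]
after full input: {1,2,4,5,6,9}  (accept=1 in)

Answer: ACCEPT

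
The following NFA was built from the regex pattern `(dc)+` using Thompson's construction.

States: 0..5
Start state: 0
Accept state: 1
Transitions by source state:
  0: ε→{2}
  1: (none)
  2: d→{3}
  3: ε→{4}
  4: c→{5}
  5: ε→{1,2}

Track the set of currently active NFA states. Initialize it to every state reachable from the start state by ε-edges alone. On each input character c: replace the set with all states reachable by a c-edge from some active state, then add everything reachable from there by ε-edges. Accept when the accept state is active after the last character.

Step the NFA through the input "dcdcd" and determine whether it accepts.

start: ε-closure({0}) = {0,2}
'd' @ 1: {3,4}
'c' @ 2: {1,2,5}  ✓accept
'd' @ 3: {3,4}
'c' @ 4: {1,2,5}  ✓accept
'd' @ 5: {3,4}
after full input: {3,4}  (accept=1 not in)

Answer: REJECT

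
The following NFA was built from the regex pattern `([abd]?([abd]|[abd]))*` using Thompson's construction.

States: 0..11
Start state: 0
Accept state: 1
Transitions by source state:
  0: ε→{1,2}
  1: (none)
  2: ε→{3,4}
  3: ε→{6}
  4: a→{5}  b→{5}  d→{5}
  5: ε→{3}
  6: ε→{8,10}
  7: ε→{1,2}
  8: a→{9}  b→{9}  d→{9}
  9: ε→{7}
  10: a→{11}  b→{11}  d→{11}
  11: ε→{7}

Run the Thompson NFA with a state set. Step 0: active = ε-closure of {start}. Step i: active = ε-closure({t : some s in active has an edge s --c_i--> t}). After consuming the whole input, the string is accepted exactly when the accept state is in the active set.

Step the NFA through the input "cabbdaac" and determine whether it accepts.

Answer: REJECT

Derivation:
S₀ = ε-closure({0}) = {0,1,2,3,4,6,8,10}
'c' @ 1: {}  — state set empty
rest 'abbdaac' ignored (set empty)
after full input: {}  (accept=1 not in)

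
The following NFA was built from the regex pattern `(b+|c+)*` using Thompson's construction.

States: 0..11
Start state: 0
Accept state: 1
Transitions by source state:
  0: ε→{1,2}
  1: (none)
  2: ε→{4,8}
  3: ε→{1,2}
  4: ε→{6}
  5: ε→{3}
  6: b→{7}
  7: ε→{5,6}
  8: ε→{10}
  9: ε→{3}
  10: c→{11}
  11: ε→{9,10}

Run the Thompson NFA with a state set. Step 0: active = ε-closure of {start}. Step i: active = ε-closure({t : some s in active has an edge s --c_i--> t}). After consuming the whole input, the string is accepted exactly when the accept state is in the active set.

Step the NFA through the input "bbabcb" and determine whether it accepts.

Answer: REJECT

Derivation:
S₀ = ε-closure({0}) = {0,1,2,4,6,8,10}
'b' @ 1: {1,2,3,4,5,6,7,8,10}  [accepting]
'b' @ 2: {1,2,3,4,5,6,7,8,10}  [accepting]
'a' @ 3: {}  — state set empty
rest 'bcb' ignored (set empty)
after full input: {}  (accept=1 not in)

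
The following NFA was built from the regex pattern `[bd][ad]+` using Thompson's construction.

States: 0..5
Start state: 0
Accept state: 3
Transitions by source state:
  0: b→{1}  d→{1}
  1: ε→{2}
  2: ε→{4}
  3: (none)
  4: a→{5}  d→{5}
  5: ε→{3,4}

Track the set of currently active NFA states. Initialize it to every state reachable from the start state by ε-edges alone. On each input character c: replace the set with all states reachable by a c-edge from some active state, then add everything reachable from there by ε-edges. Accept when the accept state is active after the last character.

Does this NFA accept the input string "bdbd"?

Answer: REJECT

Trace:
initial (ε-close {0}): {0}
'b' @ 1: {1,2,4}
'd' @ 2: {3,4,5}  [accepting]
'b' @ 3: {}  — no active states
rest 'd' ignored (set empty)
after full input: {}  (accept=3 not in)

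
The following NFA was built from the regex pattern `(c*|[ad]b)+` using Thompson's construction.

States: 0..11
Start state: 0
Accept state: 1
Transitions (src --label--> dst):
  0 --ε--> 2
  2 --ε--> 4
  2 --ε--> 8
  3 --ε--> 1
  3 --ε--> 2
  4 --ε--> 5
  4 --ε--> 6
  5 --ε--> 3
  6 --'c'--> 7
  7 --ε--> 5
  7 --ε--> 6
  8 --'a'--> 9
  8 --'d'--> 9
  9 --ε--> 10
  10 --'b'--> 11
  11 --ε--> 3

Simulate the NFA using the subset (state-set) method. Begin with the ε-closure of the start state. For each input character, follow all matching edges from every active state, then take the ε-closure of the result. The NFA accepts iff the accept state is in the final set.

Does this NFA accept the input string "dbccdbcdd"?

Answer: REJECT

Steps:
initial (ε-close {0}): {0,1,2,3,4,5,6,8}
'd' @ 1: {9,10}
'b' @ 2: {1,2,3,4,5,6,8,11}  [accepting]
'c' @ 3: {1,2,3,4,5,6,7,8}  [accepting]
'c' @ 4: {1,2,3,4,5,6,7,8}  [accepting]
'd' @ 5: {9,10}
'b' @ 6: {1,2,3,4,5,6,8,11}  [accepting]
'c' @ 7: {1,2,3,4,5,6,7,8}  [accepting]
'd' @ 8: {9,10}
'd' @ 9: {}  — dead — no transitions
after full input: {}  (accept=1 not in)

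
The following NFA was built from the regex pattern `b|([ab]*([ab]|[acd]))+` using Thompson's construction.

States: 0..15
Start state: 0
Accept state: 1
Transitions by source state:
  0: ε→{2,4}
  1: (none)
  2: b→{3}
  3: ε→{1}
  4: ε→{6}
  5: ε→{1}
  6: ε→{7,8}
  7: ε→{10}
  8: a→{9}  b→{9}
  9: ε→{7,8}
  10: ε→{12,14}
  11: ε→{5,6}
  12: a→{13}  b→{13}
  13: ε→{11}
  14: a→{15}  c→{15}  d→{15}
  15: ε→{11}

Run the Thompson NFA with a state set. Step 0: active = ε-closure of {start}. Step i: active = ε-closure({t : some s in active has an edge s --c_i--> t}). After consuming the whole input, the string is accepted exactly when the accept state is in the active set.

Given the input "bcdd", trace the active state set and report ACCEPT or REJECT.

initial (ε-close {0}): {0,2,4,6,7,8,10,12,14}
'b' @ 1: {1,3,5,6,7,8,9,10,11,12,13,14}  [accepting]
'c' @ 2: {1,5,6,7,8,10,11,12,14,15}  [accepting]
'd' @ 3: {1,5,6,7,8,10,11,12,14,15}  [accepting]
'd' @ 4: {1,5,6,7,8,10,11,12,14,15}  [accepting]
after full input: {1,5,6,7,8,10,11,12,14,15}  (accept=1 in)

Answer: ACCEPT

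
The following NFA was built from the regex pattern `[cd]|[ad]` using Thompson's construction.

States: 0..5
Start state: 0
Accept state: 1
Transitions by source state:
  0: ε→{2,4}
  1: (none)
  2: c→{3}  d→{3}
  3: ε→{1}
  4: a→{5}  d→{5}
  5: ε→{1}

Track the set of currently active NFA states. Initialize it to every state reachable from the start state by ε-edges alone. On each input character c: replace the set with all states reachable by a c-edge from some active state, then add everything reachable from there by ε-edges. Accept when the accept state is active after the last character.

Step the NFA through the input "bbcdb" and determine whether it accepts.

start: ε-closure({0}) = {0,2,4}
'b' @ 1: {}  — dead — no transitions
rest 'bcdb' ignored (set empty)
final: {}; accept 1 not in set

Answer: REJECT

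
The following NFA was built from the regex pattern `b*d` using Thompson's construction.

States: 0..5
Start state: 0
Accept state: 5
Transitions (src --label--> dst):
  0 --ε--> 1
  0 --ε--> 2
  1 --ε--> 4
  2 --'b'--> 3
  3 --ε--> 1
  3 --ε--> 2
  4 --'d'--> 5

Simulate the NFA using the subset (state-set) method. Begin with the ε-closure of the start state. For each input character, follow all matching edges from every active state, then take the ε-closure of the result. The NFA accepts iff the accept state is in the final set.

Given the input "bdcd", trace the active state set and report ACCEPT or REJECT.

initial (ε-close {0}): {0,1,2,4}
'b' @ 1: {1,2,3,4}
'd' @ 2: {5}  ✓accept
'c' @ 3: {}  — no active states
rest 'd' ignored (set empty)
final: {}; accept 5 not in set

Answer: REJECT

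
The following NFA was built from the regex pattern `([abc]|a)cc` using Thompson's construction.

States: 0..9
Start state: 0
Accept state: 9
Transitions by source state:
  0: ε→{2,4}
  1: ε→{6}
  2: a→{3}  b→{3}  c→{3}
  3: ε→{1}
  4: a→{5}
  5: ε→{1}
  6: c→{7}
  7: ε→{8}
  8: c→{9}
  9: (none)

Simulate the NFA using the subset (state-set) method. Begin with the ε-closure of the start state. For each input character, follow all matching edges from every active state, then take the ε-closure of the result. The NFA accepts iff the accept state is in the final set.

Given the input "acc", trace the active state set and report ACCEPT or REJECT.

Answer: ACCEPT

Trace:
S₀ = ε-closure({0}) = {0,2,4}
'a' @ 1: {1,3,5,6}
'c' @ 2: {7,8}
'c' @ 3: {9}  ✓accept
final: {9}; accept 9 in set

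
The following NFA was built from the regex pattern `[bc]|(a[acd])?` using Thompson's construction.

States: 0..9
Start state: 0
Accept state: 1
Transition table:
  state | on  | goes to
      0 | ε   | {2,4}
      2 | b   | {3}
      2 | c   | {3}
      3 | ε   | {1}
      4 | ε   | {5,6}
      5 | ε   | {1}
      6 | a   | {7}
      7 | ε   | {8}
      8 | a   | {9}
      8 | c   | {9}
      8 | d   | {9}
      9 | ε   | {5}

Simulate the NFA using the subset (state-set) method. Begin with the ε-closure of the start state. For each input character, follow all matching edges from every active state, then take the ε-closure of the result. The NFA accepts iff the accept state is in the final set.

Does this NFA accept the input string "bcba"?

start: ε-closure({0}) = {0,1,2,4,5,6}
'b' @ 1: {1,3}  ✓accept
'c' @ 2: {}  — state set empty
rest 'ba' ignored (set empty)
after full input: {}  (accept=1 not in)

Answer: REJECT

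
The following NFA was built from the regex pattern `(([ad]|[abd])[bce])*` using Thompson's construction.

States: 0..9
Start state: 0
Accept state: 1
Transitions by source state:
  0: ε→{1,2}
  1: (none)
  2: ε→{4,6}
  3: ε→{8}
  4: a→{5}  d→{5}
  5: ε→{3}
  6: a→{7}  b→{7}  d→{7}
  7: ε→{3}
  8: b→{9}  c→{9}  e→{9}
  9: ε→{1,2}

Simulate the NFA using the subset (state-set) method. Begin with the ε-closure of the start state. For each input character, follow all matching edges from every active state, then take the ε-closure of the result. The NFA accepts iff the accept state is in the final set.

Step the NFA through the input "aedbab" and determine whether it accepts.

start: ε-closure({0}) = {0,1,2,4,6}
'a' @ 1: {3,5,7,8}
'e' @ 2: {1,2,4,6,9}  ✓accept
'd' @ 3: {3,5,7,8}
'b' @ 4: {1,2,4,6,9}  ✓accept
'a' @ 5: {3,5,7,8}
'b' @ 6: {1,2,4,6,9}  ✓accept
end set {1,2,4,6,9} — state 1 in

Answer: ACCEPT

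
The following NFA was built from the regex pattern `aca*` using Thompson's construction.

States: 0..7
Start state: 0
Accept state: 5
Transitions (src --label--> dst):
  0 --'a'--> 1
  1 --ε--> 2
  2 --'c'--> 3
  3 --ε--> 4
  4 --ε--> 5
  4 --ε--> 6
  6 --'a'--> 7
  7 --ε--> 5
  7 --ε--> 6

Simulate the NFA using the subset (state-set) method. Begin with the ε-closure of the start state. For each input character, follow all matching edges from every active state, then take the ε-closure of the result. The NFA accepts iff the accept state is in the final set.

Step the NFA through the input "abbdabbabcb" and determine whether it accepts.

Answer: REJECT

Steps:
S₀ = ε-closure({0}) = {0}
'a' @ 1: {1,2}
'b' @ 2: {}  — state set empty
rest 'bdabbabcb' ignored (set empty)
end set {} — state 5 not in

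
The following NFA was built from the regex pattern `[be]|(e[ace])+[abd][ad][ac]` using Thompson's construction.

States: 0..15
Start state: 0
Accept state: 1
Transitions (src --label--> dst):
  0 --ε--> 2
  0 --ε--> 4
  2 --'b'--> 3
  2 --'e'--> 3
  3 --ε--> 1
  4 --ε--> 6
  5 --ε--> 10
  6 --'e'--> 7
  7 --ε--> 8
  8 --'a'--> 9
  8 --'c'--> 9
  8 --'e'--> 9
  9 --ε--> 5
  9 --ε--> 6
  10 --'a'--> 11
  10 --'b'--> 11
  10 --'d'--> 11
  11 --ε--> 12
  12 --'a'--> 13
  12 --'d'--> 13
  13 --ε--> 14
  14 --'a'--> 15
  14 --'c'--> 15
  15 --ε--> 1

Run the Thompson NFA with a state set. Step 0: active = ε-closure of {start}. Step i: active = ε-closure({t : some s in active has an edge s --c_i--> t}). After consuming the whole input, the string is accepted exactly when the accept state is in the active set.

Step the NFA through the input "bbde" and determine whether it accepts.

start: ε-closure({0}) = {0,2,4,6}
'b' @ 1: {1,3}  ✓accept
'b' @ 2: {}  — no active states
rest 'de' ignored (set empty)
final: {}; accept 1 not in set

Answer: REJECT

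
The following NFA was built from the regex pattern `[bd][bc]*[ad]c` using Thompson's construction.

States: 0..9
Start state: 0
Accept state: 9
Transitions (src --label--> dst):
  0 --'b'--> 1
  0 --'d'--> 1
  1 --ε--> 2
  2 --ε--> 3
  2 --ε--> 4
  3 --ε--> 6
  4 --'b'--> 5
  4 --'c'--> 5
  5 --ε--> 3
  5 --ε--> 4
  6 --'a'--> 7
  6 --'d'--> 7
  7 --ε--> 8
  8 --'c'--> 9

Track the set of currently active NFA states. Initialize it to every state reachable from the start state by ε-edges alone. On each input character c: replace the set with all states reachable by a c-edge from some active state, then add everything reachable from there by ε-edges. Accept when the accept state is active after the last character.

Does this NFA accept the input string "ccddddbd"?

start: ε-closure({0}) = {0}
'c' @ 1: {}  — state set empty
rest 'cddddbd' ignored (set empty)
after full input: {}  (accept=9 not in)

Answer: REJECT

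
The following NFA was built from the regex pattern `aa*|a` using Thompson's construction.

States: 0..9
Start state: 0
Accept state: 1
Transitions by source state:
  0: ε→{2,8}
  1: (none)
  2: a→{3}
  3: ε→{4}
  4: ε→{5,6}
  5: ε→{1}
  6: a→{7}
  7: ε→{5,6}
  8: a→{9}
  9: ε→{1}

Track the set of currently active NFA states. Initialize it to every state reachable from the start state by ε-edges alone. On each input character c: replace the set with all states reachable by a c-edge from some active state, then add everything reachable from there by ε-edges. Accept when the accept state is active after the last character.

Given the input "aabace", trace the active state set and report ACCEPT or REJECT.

S₀ = ε-closure({0}) = {0,2,8}
'a' @ 1: {1,3,4,5,6,9}  ✓accept
'a' @ 2: {1,5,6,7}  ✓accept
'b' @ 3: {}  — state set empty
rest 'ace' ignored (set empty)
after full input: {}  (accept=1 not in)

Answer: REJECT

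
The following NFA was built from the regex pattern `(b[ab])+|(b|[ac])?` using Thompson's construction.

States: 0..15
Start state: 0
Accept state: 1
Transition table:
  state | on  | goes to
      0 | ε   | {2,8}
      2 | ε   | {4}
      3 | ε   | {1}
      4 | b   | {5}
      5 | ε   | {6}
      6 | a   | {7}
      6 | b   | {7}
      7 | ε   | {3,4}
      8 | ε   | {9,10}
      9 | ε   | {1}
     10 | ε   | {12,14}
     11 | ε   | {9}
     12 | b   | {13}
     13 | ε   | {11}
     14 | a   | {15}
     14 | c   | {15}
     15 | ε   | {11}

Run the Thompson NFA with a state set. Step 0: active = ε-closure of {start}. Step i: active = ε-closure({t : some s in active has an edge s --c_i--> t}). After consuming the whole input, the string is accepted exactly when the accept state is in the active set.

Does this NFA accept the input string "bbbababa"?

Answer: ACCEPT

Trace:
start: ε-closure({0}) = {0,1,2,4,8,9,10,12,14}
'b' @ 1: {1,5,6,9,11,13}  (accept∈set)
'b' @ 2: {1,3,4,7}  (accept∈set)
'b' @ 3: {5,6}
'a' @ 4: {1,3,4,7}  (accept∈set)
'b' @ 5: {5,6}
'a' @ 6: {1,3,4,7}  (accept∈set)
'b' @ 7: {5,6}
'a' @ 8: {1,3,4,7}  (accept∈set)
final: {1,3,4,7}; accept 1 in set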